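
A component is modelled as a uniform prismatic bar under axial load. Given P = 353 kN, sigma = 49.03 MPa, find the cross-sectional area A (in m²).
Model: a uniform prismatic bar under axial load, so sigma = P / A.
Solve for A: A = P / sigma.
Convert to SI units:
  P = 353 kN = 353000 N
  sigma = 49.03 MPa = 4.903 × 10⁷ Pa
Substitute:
  A = 353000 / (4.903 × 10⁷)
  A = 0.0072 m²
Final answer: A = 0.0072 m²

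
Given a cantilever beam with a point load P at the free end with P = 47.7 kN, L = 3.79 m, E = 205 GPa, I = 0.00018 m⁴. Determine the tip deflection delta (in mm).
Model: a cantilever beam with a point load P at the free end, so delta = (P·L^3) / (3·E·I).
Convert to SI units:
  P = 47.7 kN = 47700 N
  E = 205 GPa = 2.05 × 10¹¹ Pa
Substitute:
  delta = (47700 × 3.79^3) / (3 × (2.05 × 10¹¹) × 0.00018)
  delta = 0.02346 m
Convert: delta = 0.02346 m = 23.46 mm
Final answer: delta = 23.46 mm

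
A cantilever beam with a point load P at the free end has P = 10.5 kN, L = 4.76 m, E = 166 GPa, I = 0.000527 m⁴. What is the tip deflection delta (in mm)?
Model: a cantilever beam with a point load P at the free end, so delta = (P·L^3) / (3·E·I).
Convert to SI units:
  P = 10.5 kN = 10500 N
  E = 166 GPa = 1.66 × 10¹¹ Pa
Substitute:
  delta = (10500 × 4.76^3) / (3 × (1.66 × 10¹¹) × 0.000527)
  delta = 0.004315 m
Convert: delta = 0.004315 m = 4.315 mm
Final answer: delta = 4.315 mm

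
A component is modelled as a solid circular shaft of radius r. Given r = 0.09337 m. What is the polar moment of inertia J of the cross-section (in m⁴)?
Model: a solid circular shaft of radius r, so J = (π·r^4) / 2.
Substitute:
  J = (π × 0.09337^4) / 2
  J = 0.0001194 m⁴
Final answer: J = 0.0001194 m⁴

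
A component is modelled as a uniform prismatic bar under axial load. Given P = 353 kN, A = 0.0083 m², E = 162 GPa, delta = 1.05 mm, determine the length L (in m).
Model: a uniform prismatic bar under axial load, so delta = (P·L) / (A·E).
Solve for L: L = (delta·A·E) / P.
Convert to SI units:
  P = 353 kN = 353000 N
  E = 162 GPa = 1.62 × 10¹¹ Pa
  delta = 1.05 mm = 0.00105 m
Substitute:
  L = (0.00105 × 0.0083 × (1.62 × 10¹¹)) / 353000
  L = 4 m
Final answer: L = 4 m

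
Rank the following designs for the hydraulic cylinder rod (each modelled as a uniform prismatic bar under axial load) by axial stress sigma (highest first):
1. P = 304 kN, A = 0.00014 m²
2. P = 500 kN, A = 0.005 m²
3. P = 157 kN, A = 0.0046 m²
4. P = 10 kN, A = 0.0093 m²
Model: a uniform prismatic bar under axial load, so sigma = P / A (SI units).
  Case 1: sigma = 304000 / 0.00014 = 2.171 × 10⁹ Pa = 2171 MPa
  Case 2: sigma = 500000 / 0.005 = 1 × 10⁸ Pa = 100 MPa
  Case 3: sigma = 157000 / 0.0046 = 3.413 × 10⁷ Pa = 34.13 MPa
  Case 4: sigma = 10000 / 0.0093 = 1.075 × 10⁶ Pa = 1.075 MPa
Ordering: 2171 MPa (case 1) > 100 MPa (case 2) > 34.13 MPa (case 3) > 1.075 MPa (case 4)
Final answer: 1, 2, 3, 4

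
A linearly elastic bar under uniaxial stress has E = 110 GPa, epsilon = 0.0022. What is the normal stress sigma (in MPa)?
Model: a linearly elastic bar under uniaxial stress, so sigma = E·epsilon.
Convert to SI units:
  E = 110 GPa = 1.1 × 10¹¹ Pa
Substitute:
  sigma = (1.1 × 10¹¹) × 0.0022
  sigma = 2.42 × 10⁸ Pa
Convert: sigma = 2.42 × 10⁸ Pa = 242 MPa
Final answer: sigma = 242 MPa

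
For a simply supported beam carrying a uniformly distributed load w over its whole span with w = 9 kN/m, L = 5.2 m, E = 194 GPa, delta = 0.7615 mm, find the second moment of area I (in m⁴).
Model: a simply supported beam carrying a uniformly distributed load w over its whole span, so delta = (5·w·L^4) / (384·E·I).
Solve for I: I = (5·w·L^4) / (384·delta·E).
Convert to SI units:
  w = 9 kN/m = 9000 N/m
  E = 194 GPa = 1.94 × 10¹¹ Pa
  delta = 0.7615 mm = 0.0007615 m
Substitute:
  I = (5 × 9000 × 5.2^4) / (384 × 0.0007615 × (1.94 × 10¹¹))
  I = 0.00058 m⁴
Final answer: I = 0.00058 m⁴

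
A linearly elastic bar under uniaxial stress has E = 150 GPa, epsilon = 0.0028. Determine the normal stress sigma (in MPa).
Model: a linearly elastic bar under uniaxial stress, so sigma = E·epsilon.
Convert to SI units:
  E = 150 GPa = 1.5 × 10¹¹ Pa
Substitute:
  sigma = (1.5 × 10¹¹) × 0.0028
  sigma = 4.2 × 10⁸ Pa
Convert: sigma = 4.2 × 10⁸ Pa = 420 MPa
Final answer: sigma = 420 MPa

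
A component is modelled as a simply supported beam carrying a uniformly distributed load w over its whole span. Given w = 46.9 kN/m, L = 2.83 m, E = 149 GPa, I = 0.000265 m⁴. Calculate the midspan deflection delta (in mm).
Model: a simply supported beam carrying a uniformly distributed load w over its whole span, so delta = (5·w·L^4) / (384·E·I).
Convert to SI units:
  w = 46.9 kN/m = 46900 N/m
  E = 149 GPa = 1.49 × 10¹¹ Pa
Substitute:
  delta = (5 × 46900 × 2.83^4) / (384 × (1.49 × 10¹¹) × 0.000265)
  delta = 0.000992 m
Convert: delta = 0.000992 m = 0.992 mm
Final answer: delta = 0.992 mm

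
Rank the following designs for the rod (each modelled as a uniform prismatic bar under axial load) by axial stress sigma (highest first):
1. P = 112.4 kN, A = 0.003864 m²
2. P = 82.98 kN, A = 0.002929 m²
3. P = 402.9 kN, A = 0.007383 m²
Model: a uniform prismatic bar under axial load, so sigma = P / A (SI units).
  Case 1: sigma = 112400 / 0.003864 = 2.909 × 10⁷ Pa = 29.09 MPa
  Case 2: sigma = 82980 / 0.002929 = 2.833 × 10⁷ Pa = 28.33 MPa
  Case 3: sigma = 402900 / 0.007383 = 5.457 × 10⁷ Pa = 54.57 MPa
Ordering: 54.57 MPa (case 3) > 29.09 MPa (case 1) > 28.33 MPa (case 2)
Final answer: 3, 1, 2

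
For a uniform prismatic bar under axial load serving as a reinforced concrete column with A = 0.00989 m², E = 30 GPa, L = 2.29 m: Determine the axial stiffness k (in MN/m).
Model: a uniform prismatic bar under axial load, so k = (A·E) / L.
Convert to SI units:
  E = 30 GPa = 3 × 10¹⁰ Pa
Substitute:
  k = (0.00989 × (3 × 10¹⁰)) / 2.29
  k = 1.296 × 10⁸ N/m
Convert: k = 1.296 × 10⁸ N/m = 129.6 MN/m
Final answer: k = 129.6 MN/m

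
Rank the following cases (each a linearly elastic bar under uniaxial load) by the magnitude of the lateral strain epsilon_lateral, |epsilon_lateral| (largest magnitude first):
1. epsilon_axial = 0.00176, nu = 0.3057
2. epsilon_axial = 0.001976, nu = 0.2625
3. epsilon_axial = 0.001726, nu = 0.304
Model: a linearly elastic bar under uniaxial load, so epsilon_lateral = -nu·epsilon_axial (SI units).
  Case 1: epsilon_lateral = -(0.3057 × 0.00176) = -0.000538
  Case 2: epsilon_lateral = -(0.2625 × 0.001976) = -0.0005187
  Case 3: epsilon_lateral = -(0.304 × 0.001726) = -0.0005247
Ordering by |epsilon_lateral|: 0.000538 (case 1) > 0.0005247 (case 3) > 0.0005187 (case 2)
Final answer: 1, 3, 2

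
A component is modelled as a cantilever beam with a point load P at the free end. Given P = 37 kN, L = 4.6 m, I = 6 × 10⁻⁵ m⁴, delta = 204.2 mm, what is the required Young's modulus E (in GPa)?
Model: a cantilever beam with a point load P at the free end, so delta = (P·L^3) / (3·E·I).
Solve for E: E = (P·L^3) / (3·delta·I).
Convert to SI units:
  P = 37 kN = 37000 N
  delta = 204.2 mm = 0.2042 m
Substitute:
  E = (37000 × 4.6^3) / (3 × 0.2042 × (6 × 10⁻⁵))
  E = 9.798 × 10¹⁰ Pa
Convert: E = 9.798 × 10¹⁰ Pa = 97.98 GPa
Final answer: E = 97.98 GPa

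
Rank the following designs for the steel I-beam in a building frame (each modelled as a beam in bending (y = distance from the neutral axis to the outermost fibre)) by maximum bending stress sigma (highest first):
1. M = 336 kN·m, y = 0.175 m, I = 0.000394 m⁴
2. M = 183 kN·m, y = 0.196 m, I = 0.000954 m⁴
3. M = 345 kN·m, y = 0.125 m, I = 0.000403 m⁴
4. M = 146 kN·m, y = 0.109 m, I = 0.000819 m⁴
Model: a beam in bending (y = distance from the neutral axis to the outermost fibre), so sigma = (M·y) / I (SI units).
  Case 1: sigma = (336000 × 0.175) / 0.000394 = 1.492 × 10⁸ Pa = 149.2 MPa
  Case 2: sigma = (183000 × 0.196) / 0.000954 = 3.76 × 10⁷ Pa = 37.6 MPa
  Case 3: sigma = (345000 × 0.125) / 0.000403 = 1.07 × 10⁸ Pa = 107 MPa
  Case 4: sigma = (146000 × 0.109) / 0.000819 = 1.943 × 10⁷ Pa = 19.43 MPa
Ordering: 149.2 MPa (case 1) > 107 MPa (case 3) > 37.6 MPa (case 2) > 19.43 MPa (case 4)
Final answer: 1, 3, 2, 4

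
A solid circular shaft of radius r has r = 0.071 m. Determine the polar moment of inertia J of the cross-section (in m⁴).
Model: a solid circular shaft of radius r, so J = (π·r^4) / 2.
Substitute:
  J = (π × 0.071^4) / 2
  J = 3.992 × 10⁻⁵ m⁴
Final answer: J = 3.992 × 10⁻⁵ m⁴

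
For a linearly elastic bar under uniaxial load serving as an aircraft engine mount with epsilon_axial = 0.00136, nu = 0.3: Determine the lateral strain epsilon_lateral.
Model: a linearly elastic bar under uniaxial load, so epsilon_lateral = -nu·epsilon_axial.
Substitute:
  epsilon_lateral = -(0.3 × 0.00136)
  epsilon_lateral = -0.000408
Final answer: epsilon_lateral = -0.000408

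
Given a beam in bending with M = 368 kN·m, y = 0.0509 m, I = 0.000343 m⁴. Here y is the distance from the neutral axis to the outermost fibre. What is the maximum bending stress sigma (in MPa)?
Model: a beam in bending, so sigma = (M·y) / I.
Convert to SI units:
  M = 368 kN·m = 368000 N·m
Substitute:
  sigma = (368000 × 0.0509) / 0.000343
  sigma = 5.461 × 10⁷ Pa
Convert: sigma = 5.461 × 10⁷ Pa = 54.61 MPa
Final answer: sigma = 54.61 MPa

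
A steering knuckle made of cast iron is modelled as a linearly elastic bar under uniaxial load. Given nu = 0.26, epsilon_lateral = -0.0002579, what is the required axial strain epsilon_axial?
Model: a linearly elastic bar under uniaxial load, so epsilon_lateral = -nu·epsilon_axial.
Solve for epsilon_axial: epsilon_axial = -epsilon_lateral / nu.
Substitute:
  epsilon_axial = -(-0.0002579) / 0.26
  epsilon_axial = 0.0009919
Final answer: epsilon_axial = 0.0009919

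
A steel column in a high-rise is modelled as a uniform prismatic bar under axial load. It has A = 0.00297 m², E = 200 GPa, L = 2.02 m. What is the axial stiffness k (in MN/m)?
Model: a uniform prismatic bar under axial load, so k = (A·E) / L.
Convert to SI units:
  E = 200 GPa = 2 × 10¹¹ Pa
Substitute:
  k = (0.00297 × (2 × 10¹¹)) / 2.02
  k = 2.941 × 10⁸ N/m
Convert: k = 2.941 × 10⁸ N/m = 294.1 MN/m
Final answer: k = 294.1 MN/m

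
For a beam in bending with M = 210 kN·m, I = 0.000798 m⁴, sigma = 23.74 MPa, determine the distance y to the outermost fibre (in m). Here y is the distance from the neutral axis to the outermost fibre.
Model: a beam in bending, so sigma = (M·y) / I.
Solve for y: y = (sigma·I) / M.
Convert to SI units:
  M = 210 kN·m = 210000 N·m
  sigma = 23.74 MPa = 2.374 × 10⁷ Pa
Substitute:
  y = ((2.374 × 10⁷) × 0.000798) / 210000
  y = 0.09021 m
Final answer: y = 0.09021 m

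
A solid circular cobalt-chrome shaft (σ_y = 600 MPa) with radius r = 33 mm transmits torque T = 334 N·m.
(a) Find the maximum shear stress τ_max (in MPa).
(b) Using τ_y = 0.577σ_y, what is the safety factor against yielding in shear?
(a) For a solid circular shaft, τ_max = T·r/J with J = π·r^4/2, i.e. τ_max = 2·T / (π·r^3). Convert r = 33 mm = 0.033 m.
  τ_max = (2 × 334) / (π × 0.033^3) = 5.917 × 10⁶ Pa = 5.917 MPa
(b) τ_y = 0.577 × 600 = 346.2 MPa
  SF = τ_y/τ_max = 346.2 / 5.917 = 58.51
Final answer: (a) τ_max = 5.917 MPa, (b) SF = 58.51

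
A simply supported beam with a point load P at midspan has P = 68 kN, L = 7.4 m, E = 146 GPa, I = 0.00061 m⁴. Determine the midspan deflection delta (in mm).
Model: a simply supported beam with a point load P at midspan, so delta = (P·L^3) / (48·E·I).
Convert to SI units:
  P = 68 kN = 68000 N
  E = 146 GPa = 1.46 × 10¹¹ Pa
Substitute:
  delta = (68000 × 7.4^3) / (48 × (1.46 × 10¹¹) × 0.00061)
  delta = 0.006446 m
Convert: delta = 0.006446 m = 6.446 mm
Final answer: delta = 6.446 mm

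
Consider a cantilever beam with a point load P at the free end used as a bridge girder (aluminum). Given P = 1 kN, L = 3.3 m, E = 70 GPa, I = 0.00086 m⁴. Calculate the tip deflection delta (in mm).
Model: a cantilever beam with a point load P at the free end, so delta = (P·L^3) / (3·E·I).
Convert to SI units:
  P = 1 kN = 1000 N
  E = 70 GPa = 7 × 10¹⁰ Pa
Substitute:
  delta = (1000 × 3.3^3) / (3 × (7 × 10¹⁰) × 0.00086)
  delta = 0.000199 m
Convert: delta = 0.000199 m = 0.199 mm
Final answer: delta = 0.199 mm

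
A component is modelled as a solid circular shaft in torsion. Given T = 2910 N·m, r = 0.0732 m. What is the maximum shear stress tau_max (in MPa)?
Model: a solid circular shaft in torsion, so tau_max = (2·T) / (π·r^3).
Substitute:
  tau_max = (2 × 2910) / (π × 0.0732^3)
  tau_max = 4.723 × 10⁶ Pa
Convert: tau_max = 4.723 × 10⁶ Pa = 4.723 MPa
Final answer: tau_max = 4.723 MPa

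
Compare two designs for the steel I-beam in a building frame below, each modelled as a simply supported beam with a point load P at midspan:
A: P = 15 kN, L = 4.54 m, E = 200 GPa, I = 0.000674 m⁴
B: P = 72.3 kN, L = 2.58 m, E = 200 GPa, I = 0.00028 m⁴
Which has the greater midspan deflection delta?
Model: a simply supported beam with a point load P at midspan, so delta = (P·L^3) / (48·E·I) (SI units).
  A: delta = (15000 × 4.54^3) / (48 × (2 × 10¹¹) × 0.000674) = 0.0002169 m = 0.2169 mm
  B: delta = (72300 × 2.58^3) / (48 × (2 × 10¹¹) × 0.00028) = 0.0004619 m = 0.4619 mm
0.4619 mm > 0.2169 mm, so B is larger.
Final answer: B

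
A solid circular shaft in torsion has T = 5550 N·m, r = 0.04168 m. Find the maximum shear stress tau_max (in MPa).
Model: a solid circular shaft in torsion, so tau_max = (2·T) / (π·r^3).
Substitute:
  tau_max = (2 × 5550) / (π × 0.04168^3)
  tau_max = 4.88 × 10⁷ Pa
Convert: tau_max = 4.88 × 10⁷ Pa = 48.8 MPa
Final answer: tau_max = 48.8 MPa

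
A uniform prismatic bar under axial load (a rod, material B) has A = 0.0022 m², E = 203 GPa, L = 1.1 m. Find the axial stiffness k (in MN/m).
Model: a uniform prismatic bar under axial load, so k = (A·E) / L.
Convert to SI units:
  E = 203 GPa = 2.03 × 10¹¹ Pa
Substitute:
  k = (0.0022 × (2.03 × 10¹¹)) / 1.1
  k = 4.06 × 10⁸ N/m
Convert: k = 4.06 × 10⁸ N/m = 406 MN/m
Final answer: k = 406 MN/m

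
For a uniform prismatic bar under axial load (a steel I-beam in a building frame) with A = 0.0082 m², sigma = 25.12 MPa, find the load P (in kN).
Model: a uniform prismatic bar under axial load, so sigma = P / A.
Solve for P: P = sigma·A.
Convert to SI units:
  sigma = 25.12 MPa = 2.512 × 10⁷ Pa
Substitute:
  P = (2.512 × 10⁷) × 0.0082
  P = 206000 N
Convert: P = 206000 N = 206 kN
Final answer: P = 206 kN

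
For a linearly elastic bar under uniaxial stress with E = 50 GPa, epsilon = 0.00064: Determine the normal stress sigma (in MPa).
Model: a linearly elastic bar under uniaxial stress, so sigma = E·epsilon.
Convert to SI units:
  E = 50 GPa = 5 × 10¹⁰ Pa
Substitute:
  sigma = (5 × 10¹⁰) × 0.00064
  sigma = 3.2 × 10⁷ Pa
Convert: sigma = 3.2 × 10⁷ Pa = 32 MPa
Final answer: sigma = 32 MPa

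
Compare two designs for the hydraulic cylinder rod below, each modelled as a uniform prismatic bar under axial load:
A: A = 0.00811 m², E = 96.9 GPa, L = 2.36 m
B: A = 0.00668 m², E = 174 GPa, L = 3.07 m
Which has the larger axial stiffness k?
Model: a uniform prismatic bar under axial load, so k = (A·E) / L (SI units).
  A: k = (0.00811 × (9.69 × 10¹⁰)) / 2.36 = 3.33 × 10⁸ N/m = 333 MN/m
  B: k = (0.00668 × (1.74 × 10¹¹)) / 3.07 = 3.786 × 10⁸ N/m = 378.6 MN/m
378.6 MN/m > 333 MN/m, so B is larger.
Final answer: B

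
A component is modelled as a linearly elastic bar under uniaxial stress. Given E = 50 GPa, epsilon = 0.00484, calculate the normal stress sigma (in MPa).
Model: a linearly elastic bar under uniaxial stress, so epsilon = sigma / E.
Solve for sigma: sigma = epsilon·E.
Convert to SI units:
  E = 50 GPa = 5 × 10¹⁰ Pa
Substitute:
  sigma = 0.00484 × (5 × 10¹⁰)
  sigma = 2.42 × 10⁸ Pa
Convert: sigma = 2.42 × 10⁸ Pa = 242 MPa
Final answer: sigma = 242 MPa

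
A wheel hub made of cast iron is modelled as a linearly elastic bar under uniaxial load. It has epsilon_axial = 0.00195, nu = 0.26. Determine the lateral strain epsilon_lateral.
Model: a linearly elastic bar under uniaxial load, so epsilon_lateral = -nu·epsilon_axial.
Substitute:
  epsilon_lateral = -(0.26 × 0.00195)
  epsilon_lateral = -0.000507
Final answer: epsilon_lateral = -0.000507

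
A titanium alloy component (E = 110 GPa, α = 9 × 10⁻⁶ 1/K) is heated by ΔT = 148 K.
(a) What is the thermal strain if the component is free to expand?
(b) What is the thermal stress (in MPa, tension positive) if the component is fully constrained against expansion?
(a) Free thermal strain ε_th = α·ΔT = (9 × 10⁻⁶) × 148 = 0.001332
(b) Fully constrained, the expansion is suppressed, so σ = -E·α·ΔT. Convert E = 110 GPa = 1.1 × 10¹¹ Pa.
  σ = -(1.1 × 10¹¹) × (9 × 10⁻⁶) × 148 = -1.465 × 10⁸ Pa = -146.5 MPa (compressive)
Final answer: (a) ε_th = 0.001332, (b) σ = -146.5 MPa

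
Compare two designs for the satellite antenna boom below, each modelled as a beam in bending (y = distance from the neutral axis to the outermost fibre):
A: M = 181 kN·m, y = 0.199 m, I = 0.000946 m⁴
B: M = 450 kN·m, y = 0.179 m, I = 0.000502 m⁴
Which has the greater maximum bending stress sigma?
Model: a beam in bending (y = distance from the neutral axis to the outermost fibre), so sigma = (M·y) / I (SI units).
  A: sigma = (181000 × 0.199) / 0.000946 = 3.808 × 10⁷ Pa = 38.08 MPa
  B: sigma = (450000 × 0.179) / 0.000502 = 1.605 × 10⁸ Pa = 160.5 MPa
160.5 MPa > 38.08 MPa, so B is larger.
Final answer: B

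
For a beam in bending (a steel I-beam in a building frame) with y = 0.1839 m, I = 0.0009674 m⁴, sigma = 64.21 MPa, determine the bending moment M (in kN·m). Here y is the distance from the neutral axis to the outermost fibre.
Model: a beam in bending, so sigma = (M·y) / I.
Solve for M: M = (sigma·I) / y.
Convert to SI units:
  sigma = 64.21 MPa = 6.421 × 10⁷ Pa
Substitute:
  M = ((6.421 × 10⁷) × 0.0009674) / 0.1839
  M = 337800 N·m
Convert: M = 337800 N·m = 337.8 kN·m
Final answer: M = 337.8 kN·m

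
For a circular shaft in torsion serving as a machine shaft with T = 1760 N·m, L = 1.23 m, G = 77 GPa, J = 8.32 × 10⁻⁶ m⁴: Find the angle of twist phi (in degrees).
Model: a circular shaft in torsion, so phi = (T·L) / (G·J).
Convert to SI units:
  G = 77 GPa = 7.7 × 10¹⁰ Pa
Substitute:
  phi = (1760 × 1.23) / ((7.7 × 10¹⁰) × (8.32 × 10⁻⁶))
  phi = 0.003379 rad
Convert to degrees: phi = 0.003379 × 180/π = 0.1936°
Final answer: phi = 0.1936°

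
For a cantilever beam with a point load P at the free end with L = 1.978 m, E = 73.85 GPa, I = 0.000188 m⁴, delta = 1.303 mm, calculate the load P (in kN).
Model: a cantilever beam with a point load P at the free end, so delta = (P·L^3) / (3·E·I).
Solve for P: P = (3·delta·E·I) / L^3.
Convert to SI units:
  E = 73.85 GPa = 7.385 × 10¹⁰ Pa
  delta = 1.303 mm = 0.001303 m
Substitute:
  P = (3 × 0.001303 × (7.385 × 10¹⁰) × 0.000188) / 1.978^3
  P = 7013 N
Convert: P = 7013 N = 7.013 kN
Final answer: P = 7.013 kN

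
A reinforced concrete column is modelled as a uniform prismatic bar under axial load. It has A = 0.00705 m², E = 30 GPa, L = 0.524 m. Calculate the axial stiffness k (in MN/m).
Model: a uniform prismatic bar under axial load, so k = (A·E) / L.
Convert to SI units:
  E = 30 GPa = 3 × 10¹⁰ Pa
Substitute:
  k = (0.00705 × (3 × 10¹⁰)) / 0.524
  k = 4.036 × 10⁸ N/m
Convert: k = 4.036 × 10⁸ N/m = 403.6 MN/m
Final answer: k = 403.6 MN/m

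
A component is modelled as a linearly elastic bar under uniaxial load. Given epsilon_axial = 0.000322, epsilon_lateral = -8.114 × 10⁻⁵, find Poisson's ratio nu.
Model: a linearly elastic bar under uniaxial load, so epsilon_lateral = -nu·epsilon_axial.
Solve for nu: nu = -epsilon_lateral / epsilon_axial.
Substitute:
  nu = -(-8.114 × 10⁻⁵) / 0.000322
  nu = 0.252
Final answer: nu = 0.252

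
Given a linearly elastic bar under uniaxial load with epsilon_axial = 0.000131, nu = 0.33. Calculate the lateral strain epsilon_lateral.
Model: a linearly elastic bar under uniaxial load, so epsilon_lateral = -nu·epsilon_axial.
Substitute:
  epsilon_lateral = -(0.33 × 0.000131)
  epsilon_lateral = -4.323 × 10⁻⁵
Final answer: epsilon_lateral = -4.323 × 10⁻⁵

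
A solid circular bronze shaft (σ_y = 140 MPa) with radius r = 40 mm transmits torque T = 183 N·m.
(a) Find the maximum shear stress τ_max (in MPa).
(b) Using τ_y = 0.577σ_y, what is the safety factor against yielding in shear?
(a) For a solid circular shaft, τ_max = T·r/J with J = π·r^4/2, i.e. τ_max = 2·T / (π·r^3). Convert r = 40 mm = 0.04 m.
  τ_max = (2 × 183) / (π × 0.04^3) = 1.82 × 10⁶ Pa = 1.82 MPa
(b) τ_y = 0.577 × 140 = 80.78 MPa
  SF = τ_y/τ_max = 80.78 / 1.82 = 44.38
Final answer: (a) τ_max = 1.82 MPa, (b) SF = 44.38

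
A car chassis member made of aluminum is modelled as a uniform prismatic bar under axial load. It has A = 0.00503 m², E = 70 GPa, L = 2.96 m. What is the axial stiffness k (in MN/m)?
Model: a uniform prismatic bar under axial load, so k = (A·E) / L.
Convert to SI units:
  E = 70 GPa = 7 × 10¹⁰ Pa
Substitute:
  k = (0.00503 × (7 × 10¹⁰)) / 2.96
  k = 1.19 × 10⁸ N/m
Convert: k = 1.19 × 10⁸ N/m = 119 MN/m
Final answer: k = 119 MN/m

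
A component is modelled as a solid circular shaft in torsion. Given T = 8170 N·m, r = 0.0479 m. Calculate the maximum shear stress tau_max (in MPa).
Model: a solid circular shaft in torsion, so tau_max = (2·T) / (π·r^3).
Substitute:
  tau_max = (2 × 8170) / (π × 0.0479^3)
  tau_max = 4.733 × 10⁷ Pa
Convert: tau_max = 4.733 × 10⁷ Pa = 47.33 MPa
Final answer: tau_max = 47.33 MPa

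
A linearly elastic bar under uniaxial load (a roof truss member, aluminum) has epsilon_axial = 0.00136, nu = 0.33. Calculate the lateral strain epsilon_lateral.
Model: a linearly elastic bar under uniaxial load, so epsilon_lateral = -nu·epsilon_axial.
Substitute:
  epsilon_lateral = -(0.33 × 0.00136)
  epsilon_lateral = -0.0004488
Final answer: epsilon_lateral = -0.0004488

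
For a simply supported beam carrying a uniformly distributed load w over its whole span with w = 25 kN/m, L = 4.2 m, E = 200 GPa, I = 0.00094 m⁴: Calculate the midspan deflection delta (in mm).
Model: a simply supported beam carrying a uniformly distributed load w over its whole span, so delta = (5·w·L^4) / (384·E·I).
Convert to SI units:
  w = 25 kN/m = 25000 N/m
  E = 200 GPa = 2 × 10¹¹ Pa
Substitute:
  delta = (5 × 25000 × 4.2^4) / (384 × (2 × 10¹¹) × 0.00094)
  delta = 0.0005388 m
Convert: delta = 0.0005388 m = 0.5388 mm
Final answer: delta = 0.5388 mm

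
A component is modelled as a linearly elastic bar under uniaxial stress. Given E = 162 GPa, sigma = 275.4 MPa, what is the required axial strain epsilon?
Model: a linearly elastic bar under uniaxial stress, so sigma = E·epsilon.
Solve for epsilon: epsilon = sigma / E.
Convert to SI units:
  E = 162 GPa = 1.62 × 10¹¹ Pa
  sigma = 275.4 MPa = 2.754 × 10⁸ Pa
Substitute:
  epsilon = (2.754 × 10⁸) / (1.62 × 10¹¹)
  epsilon = 0.0017
Final answer: epsilon = 0.0017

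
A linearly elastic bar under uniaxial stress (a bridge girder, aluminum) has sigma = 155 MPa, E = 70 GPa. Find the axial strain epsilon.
Model: a linearly elastic bar under uniaxial stress, so epsilon = sigma / E.
Convert to SI units:
  sigma = 155 MPa = 1.55 × 10⁸ Pa
  E = 70 GPa = 7 × 10¹⁰ Pa
Substitute:
  epsilon = (1.55 × 10⁸) / (7 × 10¹⁰)
  epsilon = 0.002214
Final answer: epsilon = 0.002214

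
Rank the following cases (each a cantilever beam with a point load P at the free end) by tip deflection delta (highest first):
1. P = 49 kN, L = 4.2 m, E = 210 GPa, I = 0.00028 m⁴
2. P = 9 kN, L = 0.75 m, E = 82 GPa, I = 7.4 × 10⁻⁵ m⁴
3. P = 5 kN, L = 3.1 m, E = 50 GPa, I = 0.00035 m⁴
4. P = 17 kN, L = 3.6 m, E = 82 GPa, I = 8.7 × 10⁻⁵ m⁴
Model: a cantilever beam with a point load P at the free end, so delta = (P·L^3) / (3·E·I) (SI units).
  Case 1: delta = (49000 × 4.2^3) / (3 × (2.1 × 10¹¹) × 0.00028) = 0.02058 m = 20.58 mm
  Case 2: delta = (9000 × 0.75^3) / (3 × (8.2 × 10¹⁰) × (7.4 × 10⁻⁵)) = 0.0002086 m = 0.2086 mm
  Case 3: delta = (5000 × 3.1^3) / (3 × (5 × 10¹⁰) × 0.00035) = 0.002837 m = 2.837 mm
  Case 4: delta = (17000 × 3.6^3) / (3 × (8.2 × 10¹⁰) × (8.7 × 10⁻⁵)) = 0.03706 m = 37.06 mm
Ordering: 37.06 mm (case 4) > 20.58 mm (case 1) > 2.837 mm (case 3) > 0.2086 mm (case 2)
Final answer: 4, 1, 3, 2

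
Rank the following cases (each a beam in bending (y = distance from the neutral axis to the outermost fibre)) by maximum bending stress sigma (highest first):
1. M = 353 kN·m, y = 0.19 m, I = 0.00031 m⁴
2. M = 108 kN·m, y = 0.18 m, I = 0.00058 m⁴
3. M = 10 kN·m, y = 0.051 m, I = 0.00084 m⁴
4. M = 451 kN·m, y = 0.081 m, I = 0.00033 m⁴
Model: a beam in bending (y = distance from the neutral axis to the outermost fibre), so sigma = (M·y) / I (SI units).
  Case 1: sigma = (353000 × 0.19) / 0.00031 = 2.164 × 10⁸ Pa = 216.4 MPa
  Case 2: sigma = (108000 × 0.18) / 0.00058 = 3.352 × 10⁷ Pa = 33.52 MPa
  Case 3: sigma = (10000 × 0.051) / 0.00084 = 607100 Pa = 0.6071 MPa
  Case 4: sigma = (451000 × 0.081) / 0.00033 = 1.107 × 10⁸ Pa = 110.7 MPa
Ordering: 216.4 MPa (case 1) > 110.7 MPa (case 4) > 33.52 MPa (case 2) > 0.6071 MPa (case 3)
Final answer: 1, 4, 2, 3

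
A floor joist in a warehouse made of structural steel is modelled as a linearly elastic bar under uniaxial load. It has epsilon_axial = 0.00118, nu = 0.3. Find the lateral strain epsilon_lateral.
Model: a linearly elastic bar under uniaxial load, so epsilon_lateral = -nu·epsilon_axial.
Substitute:
  epsilon_lateral = -(0.3 × 0.00118)
  epsilon_lateral = -0.000354
Final answer: epsilon_lateral = -0.000354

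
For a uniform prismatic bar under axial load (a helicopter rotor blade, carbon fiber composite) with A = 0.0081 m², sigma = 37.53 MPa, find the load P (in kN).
Model: a uniform prismatic bar under axial load, so sigma = P / A.
Solve for P: P = sigma·A.
Convert to SI units:
  sigma = 37.53 MPa = 3.753 × 10⁷ Pa
Substitute:
  P = (3.753 × 10⁷) × 0.0081
  P = 304000 N
Convert: P = 304000 N = 304 kN
Final answer: P = 304 kN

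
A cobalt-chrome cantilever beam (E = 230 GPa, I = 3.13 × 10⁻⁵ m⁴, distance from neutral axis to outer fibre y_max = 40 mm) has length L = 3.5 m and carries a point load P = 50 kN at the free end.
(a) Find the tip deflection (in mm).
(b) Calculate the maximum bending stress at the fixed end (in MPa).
(a) Tip deflection of a cantilever with an end point load: δ = P·L^3 / (3·E·I). Convert P = 50 kN = 50000 N, E = 230 GPa = 2.3 × 10¹¹ Pa.
  δ = (50000 × 3.5^3) / (3 × (2.3 × 10¹¹) × (3.13 × 10⁻⁵)) = 0.09926 m = 99.26 mm
(b) Maximum bending moment at the fixed end: M = P·L = 50000 × 3.5 = 175000 N·m. Convert y_max = 40 mm = 0.04 m.
  σ = M·y_max / I = (175000 × 0.04) / (3.13 × 10⁻⁵) = 2.236 × 10⁸ Pa = 223.6 MPa
Final answer: (a) δ = 99.26 mm, (b) σ = 223.6 MPa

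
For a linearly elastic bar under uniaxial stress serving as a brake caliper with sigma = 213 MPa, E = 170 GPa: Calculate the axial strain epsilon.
Model: a linearly elastic bar under uniaxial stress, so epsilon = sigma / E.
Convert to SI units:
  sigma = 213 MPa = 2.13 × 10⁸ Pa
  E = 170 GPa = 1.7 × 10¹¹ Pa
Substitute:
  epsilon = (2.13 × 10⁸) / (1.7 × 10¹¹)
  epsilon = 0.001253
Final answer: epsilon = 0.001253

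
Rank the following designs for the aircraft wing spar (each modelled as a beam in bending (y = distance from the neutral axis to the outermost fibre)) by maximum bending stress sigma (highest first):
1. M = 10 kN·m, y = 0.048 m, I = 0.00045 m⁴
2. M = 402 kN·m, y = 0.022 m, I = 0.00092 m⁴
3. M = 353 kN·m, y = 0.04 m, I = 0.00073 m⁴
Model: a beam in bending (y = distance from the neutral axis to the outermost fibre), so sigma = (M·y) / I (SI units).
  Case 1: sigma = (10000 × 0.048) / 0.00045 = 1.067 × 10⁶ Pa = 1.067 MPa
  Case 2: sigma = (402000 × 0.022) / 0.00092 = 9.613 × 10⁶ Pa = 9.613 MPa
  Case 3: sigma = (353000 × 0.04) / 0.00073 = 1.934 × 10⁷ Pa = 19.34 MPa
Ordering: 19.34 MPa (case 3) > 9.613 MPa (case 2) > 1.067 MPa (case 1)
Final answer: 3, 2, 1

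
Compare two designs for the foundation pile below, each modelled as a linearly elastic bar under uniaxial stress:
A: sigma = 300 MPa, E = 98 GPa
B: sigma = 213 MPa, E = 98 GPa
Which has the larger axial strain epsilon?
Model: a linearly elastic bar under uniaxial stress, so epsilon = sigma / E (SI units).
  A: epsilon = (3 × 10⁸) / (9.8 × 10¹⁰) = 0.003061
  B: epsilon = (2.13 × 10⁸) / (9.8 × 10¹⁰) = 0.002173
0.003061 > 0.002173, so A is larger.
Final answer: A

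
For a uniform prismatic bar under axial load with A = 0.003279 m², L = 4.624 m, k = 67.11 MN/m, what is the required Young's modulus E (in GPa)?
Model: a uniform prismatic bar under axial load, so k = (A·E) / L.
Solve for E: E = (k·L) / A.
Convert to SI units:
  k = 67.11 MN/m = 6.711 × 10⁷ N/m
Substitute:
  E = ((6.711 × 10⁷) × 4.624) / 0.003279
  E = 9.464 × 10¹⁰ Pa
Convert: E = 9.464 × 10¹⁰ Pa = 94.64 GPa
Final answer: E = 94.64 GPa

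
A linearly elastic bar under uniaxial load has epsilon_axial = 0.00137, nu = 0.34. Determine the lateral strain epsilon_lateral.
Model: a linearly elastic bar under uniaxial load, so epsilon_lateral = -nu·epsilon_axial.
Substitute:
  epsilon_lateral = -(0.34 × 0.00137)
  epsilon_lateral = -0.0004658
Final answer: epsilon_lateral = -0.0004658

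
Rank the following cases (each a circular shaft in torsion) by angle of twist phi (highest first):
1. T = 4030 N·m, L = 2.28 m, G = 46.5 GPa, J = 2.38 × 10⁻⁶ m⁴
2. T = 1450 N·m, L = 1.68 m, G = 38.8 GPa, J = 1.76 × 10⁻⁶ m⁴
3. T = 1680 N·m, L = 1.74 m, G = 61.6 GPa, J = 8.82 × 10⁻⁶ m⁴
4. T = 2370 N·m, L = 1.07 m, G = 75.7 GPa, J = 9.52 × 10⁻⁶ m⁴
Model: a circular shaft in torsion, so phi = (T·L) / (G·J) (SI units).
  Case 1: phi = (4030 × 2.28) / ((4.65 × 10¹⁰) × (2.38 × 10⁻⁶)) = 0.08303 rad = 4.757°
  Case 2: phi = (1450 × 1.68) / ((3.88 × 10¹⁰) × (1.76 × 10⁻⁶)) = 0.03567 rad = 2.044°
  Case 3: phi = (1680 × 1.74) / ((6.16 × 10¹⁰) × (8.82 × 10⁻⁶)) = 0.00538 rad = 0.3083°
  Case 4: phi = (2370 × 1.07) / ((7.57 × 10¹⁰) × (9.52 × 10⁻⁶)) = 0.003519 rad = 0.2016°
Ordering: 4.757° (case 1) > 2.044° (case 2) > 0.3083° (case 3) > 0.2016° (case 4)
Final answer: 1, 2, 3, 4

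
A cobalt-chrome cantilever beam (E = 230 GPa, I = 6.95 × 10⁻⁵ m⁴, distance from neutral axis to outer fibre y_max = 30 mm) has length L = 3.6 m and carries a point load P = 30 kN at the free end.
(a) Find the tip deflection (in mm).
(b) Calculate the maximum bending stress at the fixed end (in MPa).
(a) Tip deflection of a cantilever with an end point load: δ = P·L^3 / (3·E·I). Convert P = 30 kN = 30000 N, E = 230 GPa = 2.3 × 10¹¹ Pa.
  δ = (30000 × 3.6^3) / (3 × (2.3 × 10¹¹) × (6.95 × 10⁻⁵)) = 0.02919 m = 29.19 mm
(b) Maximum bending moment at the fixed end: M = P·L = 30000 × 3.6 = 108000 N·m. Convert y_max = 30 mm = 0.03 m.
  σ = M·y_max / I = (108000 × 0.03) / (6.95 × 10⁻⁵) = 4.662 × 10⁷ Pa = 46.62 MPa
Final answer: (a) δ = 29.19 mm, (b) σ = 46.62 MPa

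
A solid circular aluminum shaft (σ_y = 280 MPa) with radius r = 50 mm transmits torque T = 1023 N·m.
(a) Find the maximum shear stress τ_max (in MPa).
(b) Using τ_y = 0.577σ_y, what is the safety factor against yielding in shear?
(a) For a solid circular shaft, τ_max = T·r/J with J = π·r^4/2, i.e. τ_max = 2·T / (π·r^3). Convert r = 50 mm = 0.05 m.
  τ_max = (2 × 1023) / (π × 0.05^3) = 5.21 × 10⁶ Pa = 5.21 MPa
(b) τ_y = 0.577 × 280 = 161.56 MPa
  SF = τ_y/τ_max = 161.56 / 5.21 = 31.01
Final answer: (a) τ_max = 5.21 MPa, (b) SF = 31.01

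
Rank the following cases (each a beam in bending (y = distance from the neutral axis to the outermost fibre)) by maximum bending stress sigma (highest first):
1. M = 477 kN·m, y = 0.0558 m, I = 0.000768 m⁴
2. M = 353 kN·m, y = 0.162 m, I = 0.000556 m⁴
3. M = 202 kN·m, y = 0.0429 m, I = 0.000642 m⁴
Model: a beam in bending (y = distance from the neutral axis to the outermost fibre), so sigma = (M·y) / I (SI units).
  Case 1: sigma = (477000 × 0.0558) / 0.000768 = 3.466 × 10⁷ Pa = 34.66 MPa
  Case 2: sigma = (353000 × 0.162) / 0.000556 = 1.029 × 10⁸ Pa = 102.9 MPa
  Case 3: sigma = (202000 × 0.0429) / 0.000642 = 1.35 × 10⁷ Pa = 13.5 MPa
Ordering: 102.9 MPa (case 2) > 34.66 MPa (case 1) > 13.5 MPa (case 3)
Final answer: 2, 1, 3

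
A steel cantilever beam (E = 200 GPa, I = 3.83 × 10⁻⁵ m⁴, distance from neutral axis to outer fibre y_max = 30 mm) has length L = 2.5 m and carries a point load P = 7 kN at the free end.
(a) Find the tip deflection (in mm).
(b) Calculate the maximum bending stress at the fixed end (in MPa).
(a) Tip deflection of a cantilever with an end point load: δ = P·L^3 / (3·E·I). Convert P = 7 kN = 7000 N, E = 200 GPa = 2 × 10¹¹ Pa.
  δ = (7000 × 2.5^3) / (3 × (2 × 10¹¹) × (3.83 × 10⁻⁵)) = 0.00476 m = 4.76 mm
(b) Maximum bending moment at the fixed end: M = P·L = 7000 × 2.5 = 17500 N·m. Convert y_max = 30 mm = 0.03 m.
  σ = M·y_max / I = (17500 × 0.03) / (3.83 × 10⁻⁵) = 1.371 × 10⁷ Pa = 13.71 MPa
Final answer: (a) δ = 4.76 mm, (b) σ = 13.71 MPa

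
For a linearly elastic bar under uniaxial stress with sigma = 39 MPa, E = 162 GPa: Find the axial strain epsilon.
Model: a linearly elastic bar under uniaxial stress, so epsilon = sigma / E.
Convert to SI units:
  sigma = 39 MPa = 3.9 × 10⁷ Pa
  E = 162 GPa = 1.62 × 10¹¹ Pa
Substitute:
  epsilon = (3.9 × 10⁷) / (1.62 × 10¹¹)
  epsilon = 0.0002407
Final answer: epsilon = 0.0002407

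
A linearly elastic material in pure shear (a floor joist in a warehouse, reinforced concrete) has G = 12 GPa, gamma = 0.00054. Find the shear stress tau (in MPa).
Model: a linearly elastic material in pure shear, so tau = G·gamma.
Convert to SI units:
  G = 12 GPa = 1.2 × 10¹⁰ Pa
Substitute:
  tau = (1.2 × 10¹⁰) × 0.00054
  tau = 6.48 × 10⁶ Pa
Convert: tau = 6.48 × 10⁶ Pa = 6.48 MPa
Final answer: tau = 6.48 MPa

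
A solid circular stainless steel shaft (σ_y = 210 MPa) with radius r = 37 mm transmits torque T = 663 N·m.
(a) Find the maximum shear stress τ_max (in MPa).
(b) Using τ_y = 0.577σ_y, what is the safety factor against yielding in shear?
(a) For a solid circular shaft, τ_max = T·r/J with J = π·r^4/2, i.e. τ_max = 2·T / (π·r^3). Convert r = 37 mm = 0.037 m.
  τ_max = (2 × 663) / (π × 0.037^3) = 8.333 × 10⁶ Pa = 8.333 MPa
(b) τ_y = 0.577 × 210 = 121.17 MPa
  SF = τ_y/τ_max = 121.17 / 8.333 = 14.54
Final answer: (a) τ_max = 8.333 MPa, (b) SF = 14.54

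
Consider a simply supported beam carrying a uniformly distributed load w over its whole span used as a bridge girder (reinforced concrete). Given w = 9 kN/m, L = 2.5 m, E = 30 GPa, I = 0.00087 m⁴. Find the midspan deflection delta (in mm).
Model: a simply supported beam carrying a uniformly distributed load w over its whole span, so delta = (5·w·L^4) / (384·E·I).
Convert to SI units:
  w = 9 kN/m = 9000 N/m
  E = 30 GPa = 3 × 10¹⁰ Pa
Substitute:
  delta = (5 × 9000 × 2.5^4) / (384 × (3 × 10¹⁰) × 0.00087)
  delta = 0.0001754 m
Convert: delta = 0.0001754 m = 0.1754 mm
Final answer: delta = 0.1754 mm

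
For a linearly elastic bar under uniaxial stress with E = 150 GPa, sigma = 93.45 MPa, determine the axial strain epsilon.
Model: a linearly elastic bar under uniaxial stress, so sigma = E·epsilon.
Solve for epsilon: epsilon = sigma / E.
Convert to SI units:
  E = 150 GPa = 1.5 × 10¹¹ Pa
  sigma = 93.45 MPa = 9.345 × 10⁷ Pa
Substitute:
  epsilon = (9.345 × 10⁷) / (1.5 × 10¹¹)
  epsilon = 0.000623
Final answer: epsilon = 0.000623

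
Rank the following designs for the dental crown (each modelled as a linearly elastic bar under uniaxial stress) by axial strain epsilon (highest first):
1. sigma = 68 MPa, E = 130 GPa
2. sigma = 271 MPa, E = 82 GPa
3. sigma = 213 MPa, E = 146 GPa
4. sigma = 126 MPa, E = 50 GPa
Model: a linearly elastic bar under uniaxial stress, so epsilon = sigma / E (SI units).
  Case 1: epsilon = (6.8 × 10⁷) / (1.3 × 10¹¹) = 0.0005231
  Case 2: epsilon = (2.71 × 10⁸) / (8.2 × 10¹⁰) = 0.003305
  Case 3: epsilon = (2.13 × 10⁸) / (1.46 × 10¹¹) = 0.001459
  Case 4: epsilon = (1.26 × 10⁸) / (5 × 10¹⁰) = 0.00252
Ordering: 0.003305 (case 2) > 0.00252 (case 4) > 0.001459 (case 3) > 0.0005231 (case 1)
Final answer: 2, 4, 3, 1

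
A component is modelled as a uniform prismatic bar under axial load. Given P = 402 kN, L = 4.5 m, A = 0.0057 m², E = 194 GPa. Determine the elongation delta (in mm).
Model: a uniform prismatic bar under axial load, so delta = (P·L) / (A·E).
Convert to SI units:
  P = 402 kN = 402000 N
  E = 194 GPa = 1.94 × 10¹¹ Pa
Substitute:
  delta = (402000 × 4.5) / (0.0057 × (1.94 × 10¹¹))
  delta = 0.001636 m
Convert: delta = 0.001636 m = 1.636 mm
Final answer: delta = 1.636 mm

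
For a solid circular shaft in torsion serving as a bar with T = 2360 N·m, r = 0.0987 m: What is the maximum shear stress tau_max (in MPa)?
Model: a solid circular shaft in torsion, so tau_max = (2·T) / (π·r^3).
Substitute:
  tau_max = (2 × 2360) / (π × 0.0987^3)
  tau_max = 1.563 × 10⁶ Pa
Convert: tau_max = 1.563 × 10⁶ Pa = 1.563 MPa
Final answer: tau_max = 1.563 MPa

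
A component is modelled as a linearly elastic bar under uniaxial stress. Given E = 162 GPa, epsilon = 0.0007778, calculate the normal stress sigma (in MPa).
Model: a linearly elastic bar under uniaxial stress, so epsilon = sigma / E.
Solve for sigma: sigma = epsilon·E.
Convert to SI units:
  E = 162 GPa = 1.62 × 10¹¹ Pa
Substitute:
  sigma = 0.0007778 × (1.62 × 10¹¹)
  sigma = 1.26 × 10⁸ Pa
Convert: sigma = 1.26 × 10⁸ Pa = 126 MPa
Final answer: sigma = 126 MPa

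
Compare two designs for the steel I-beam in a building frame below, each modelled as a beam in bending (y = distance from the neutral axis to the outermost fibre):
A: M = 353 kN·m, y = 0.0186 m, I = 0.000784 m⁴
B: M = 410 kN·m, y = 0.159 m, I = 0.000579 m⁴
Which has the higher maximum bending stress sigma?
Model: a beam in bending (y = distance from the neutral axis to the outermost fibre), so sigma = (M·y) / I (SI units).
  A: sigma = (353000 × 0.0186) / 0.000784 = 8.375 × 10⁶ Pa = 8.375 MPa
  B: sigma = (410000 × 0.159) / 0.000579 = 1.126 × 10⁸ Pa = 112.6 MPa
112.6 MPa > 8.375 MPa, so B is larger.
Final answer: B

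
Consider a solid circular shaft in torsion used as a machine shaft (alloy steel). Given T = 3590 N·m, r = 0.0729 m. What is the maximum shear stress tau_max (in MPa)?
Model: a solid circular shaft in torsion, so tau_max = (2·T) / (π·r^3).
Substitute:
  tau_max = (2 × 3590) / (π × 0.0729^3)
  tau_max = 5.899 × 10⁶ Pa
Convert: tau_max = 5.899 × 10⁶ Pa = 5.899 MPa
Final answer: tau_max = 5.899 MPa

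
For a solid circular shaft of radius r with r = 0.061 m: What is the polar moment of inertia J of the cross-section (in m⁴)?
Model: a solid circular shaft of radius r, so J = (π·r^4) / 2.
Substitute:
  J = (π × 0.061^4) / 2
  J = 2.175 × 10⁻⁵ m⁴
Final answer: J = 2.175 × 10⁻⁵ m⁴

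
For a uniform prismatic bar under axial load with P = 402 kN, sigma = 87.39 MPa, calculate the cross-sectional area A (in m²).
Model: a uniform prismatic bar under axial load, so sigma = P / A.
Solve for A: A = P / sigma.
Convert to SI units:
  P = 402 kN = 402000 N
  sigma = 87.39 MPa = 8.739 × 10⁷ Pa
Substitute:
  A = 402000 / (8.739 × 10⁷)
  A = 0.0046 m²
Final answer: A = 0.0046 m²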